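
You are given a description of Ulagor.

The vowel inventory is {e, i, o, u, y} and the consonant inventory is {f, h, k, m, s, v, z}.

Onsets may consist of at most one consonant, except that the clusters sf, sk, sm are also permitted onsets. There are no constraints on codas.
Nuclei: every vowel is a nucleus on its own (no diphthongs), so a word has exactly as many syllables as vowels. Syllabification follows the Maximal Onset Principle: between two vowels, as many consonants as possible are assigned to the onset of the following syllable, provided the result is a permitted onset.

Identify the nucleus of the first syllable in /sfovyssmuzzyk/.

Vowels present: o, y, u, y; each is a nucleus, giving 4 syllables.
The first nucleus (vowel 1 from the left) is /o/.

o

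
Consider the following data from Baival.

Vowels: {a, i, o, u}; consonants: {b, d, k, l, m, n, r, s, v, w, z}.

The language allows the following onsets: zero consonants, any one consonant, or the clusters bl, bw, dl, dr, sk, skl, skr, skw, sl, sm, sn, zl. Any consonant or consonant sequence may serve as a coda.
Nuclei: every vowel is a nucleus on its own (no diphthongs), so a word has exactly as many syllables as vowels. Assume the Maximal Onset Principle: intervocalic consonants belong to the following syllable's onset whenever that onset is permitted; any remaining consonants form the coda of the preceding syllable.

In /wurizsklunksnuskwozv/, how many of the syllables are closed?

Vowels present: u, i, u, u, o; each is a nucleus, giving 5 syllables.
σ1/σ2 boundary: /r/ → onset of the next syllable (single consonants are always licit onsets).
σ2/σ3 boundary: /zskl/ — longest licit onset from the right is /skl/, leaving /z/ as coda.
σ3/σ4 boundary: /nksn/; trying suffixes from longest down, /sn/ is the first permitted one, so coda /nk/ | onset /sn/.
σ4/σ5 boundary: /skw/ — entire cluster is a permitted onset → onset /skw/, coda ∅.
Putting it together: wu.riz.sklunk.snu.skwozv.
Classifying each syllable: /wu/ (open), /riz/ (closed), /sklunk/ (closed), /snu/ (open), /skwozv/ (closed).
Closed syllables: 3.

3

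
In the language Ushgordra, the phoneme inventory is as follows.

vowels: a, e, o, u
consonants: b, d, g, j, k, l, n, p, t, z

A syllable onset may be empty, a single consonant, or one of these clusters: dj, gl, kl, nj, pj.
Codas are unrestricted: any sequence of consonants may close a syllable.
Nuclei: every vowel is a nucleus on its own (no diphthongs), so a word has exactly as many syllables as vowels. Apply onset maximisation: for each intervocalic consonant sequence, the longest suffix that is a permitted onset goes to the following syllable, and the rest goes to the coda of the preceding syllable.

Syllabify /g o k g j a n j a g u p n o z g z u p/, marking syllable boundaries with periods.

Vowels present: o, a, a, u, o, u; each is a nucleus, giving 6 syllables.
σ1/σ2 boundary: /kgj/ — longest licit onset from the right is /j/, leaving /kg/ as coda.
σ2/σ3 boundary: cluster /nj/ — /nj/ is itself a permitted onset, so the whole cluster goes right; preceding coda = ∅.
σ3/σ4 boundary: /g/ is a single consonant, so it becomes the next onset.
σ4/σ5 boundary: /pn/ splits as /p/ + /n/ (/n/ is the longest suffix that is a licit onset).
σ5/σ6 boundary: cluster /zgz/ — the longest permitted-onset suffix is /z/; onset = /z/, preceding coda = /zg/.

gokg.ja.nja.gup.nozg.zup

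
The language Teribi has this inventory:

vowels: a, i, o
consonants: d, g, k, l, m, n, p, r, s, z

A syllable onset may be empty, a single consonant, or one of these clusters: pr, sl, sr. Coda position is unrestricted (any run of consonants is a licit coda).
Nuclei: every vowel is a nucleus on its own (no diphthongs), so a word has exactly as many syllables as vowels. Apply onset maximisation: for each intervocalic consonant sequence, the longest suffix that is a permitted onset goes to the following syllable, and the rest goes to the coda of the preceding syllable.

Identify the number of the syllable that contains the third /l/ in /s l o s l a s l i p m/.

Nuclei (vowels): o, a, i → 3 syllables.
/o…a/ gap (V1→V2): cluster /sl/ — /sl/ is itself a permitted onset, so the whole cluster goes right; preceding coda = ∅.
/a…i/ gap (V2→V3): /sl/ — entire cluster is a permitted onset → onset /sl/, coda ∅.
Syllabification: slo.sla.slipm.
The third /l/ is in the onset of syllable 3 (/slipm/).

3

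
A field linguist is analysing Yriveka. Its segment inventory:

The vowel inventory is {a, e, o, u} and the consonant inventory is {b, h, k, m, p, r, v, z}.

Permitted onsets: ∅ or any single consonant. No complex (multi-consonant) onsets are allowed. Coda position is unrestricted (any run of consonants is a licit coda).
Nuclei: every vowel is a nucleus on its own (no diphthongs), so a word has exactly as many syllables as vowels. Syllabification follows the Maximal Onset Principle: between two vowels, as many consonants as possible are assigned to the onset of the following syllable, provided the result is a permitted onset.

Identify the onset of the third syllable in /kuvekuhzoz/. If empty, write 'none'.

k

Vowels present: u, e, u, o; each is a nucleus, giving 4 syllables.
σ1/σ2 boundary: /v/ → onset of the next syllable (single consonants are always licit onsets).
σ2/σ3 boundary: /k/ → onset of the next syllable (single consonants are always licit onsets).
σ3/σ4 boundary: /hz/ — longest licit onset from the right is /z/, leaving /h/ as coda.
Putting it together: ku.ve.kuh.zoz.
Syllable 3 is /kuh/: onset /k/, nucleus /u/, coda /h/.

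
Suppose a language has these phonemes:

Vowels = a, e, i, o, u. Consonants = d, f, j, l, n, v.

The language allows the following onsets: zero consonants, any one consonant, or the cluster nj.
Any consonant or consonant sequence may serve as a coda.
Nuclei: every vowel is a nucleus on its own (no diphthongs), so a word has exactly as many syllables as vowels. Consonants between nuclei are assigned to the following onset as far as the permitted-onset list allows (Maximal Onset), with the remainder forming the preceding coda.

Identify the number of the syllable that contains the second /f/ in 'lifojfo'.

3

Vowels present: i, o, o; each is a nucleus, giving 3 syllables.
V1 /i/ – V2 /o/: /f/ is a single consonant, so it becomes the next onset.
V2 /o/ – V3 /o/: /jf/; trying suffixes from longest down, /f/ is the first permitted one, so coda /j/ | onset /f/.
Syllabification: li.foj.fo.
The second /f/ is in the onset of syllable 3 (/fo/).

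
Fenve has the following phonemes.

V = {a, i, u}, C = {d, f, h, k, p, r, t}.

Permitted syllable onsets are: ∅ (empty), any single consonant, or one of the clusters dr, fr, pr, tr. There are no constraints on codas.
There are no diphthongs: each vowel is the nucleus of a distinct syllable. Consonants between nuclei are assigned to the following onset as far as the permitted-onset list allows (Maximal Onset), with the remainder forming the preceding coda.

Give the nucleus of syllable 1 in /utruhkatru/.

Vowels present: u, u, a, u; each is a nucleus, giving 4 syllables.
The first nucleus (vowel 1 from the left) is /u/.

u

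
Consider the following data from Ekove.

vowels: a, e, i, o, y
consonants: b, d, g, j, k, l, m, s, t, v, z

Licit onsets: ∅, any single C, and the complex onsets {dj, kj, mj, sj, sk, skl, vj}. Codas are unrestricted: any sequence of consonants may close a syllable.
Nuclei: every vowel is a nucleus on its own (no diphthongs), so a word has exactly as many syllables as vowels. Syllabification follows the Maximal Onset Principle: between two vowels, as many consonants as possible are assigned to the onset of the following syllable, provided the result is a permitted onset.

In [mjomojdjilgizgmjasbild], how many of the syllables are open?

The vowels are o, o, i, i, a, i — 6 nuclei, so 6 syllables.
/o…o/ gap (V1→V2): /m/ → onset of the next syllable (single consonants are always licit onsets).
/o…i/ gap (V2→V3): /jdj/ — longest licit onset from the right is /dj/, leaving /j/ as coda.
/i…i/ gap (V3→V4): /lg/ — longest licit onset from the right is /g/, leaving /l/ as coda.
/i…a/ gap (V4→V5): cluster /zgmj/ — the longest permitted-onset suffix is /mj/; onset = /mj/, preceding coda = /zg/.
/a…i/ gap (V5→V6): cluster /sb/ — the longest permitted-onset suffix is /b/; onset = /b/, preceding coda = /s/.
Putting it together: mjo.moj.djil.gizg.mjas.bild.
Classifying each syllable: /mjo/ (open), /moj/ (closed), /djil/ (closed), /gizg/ (closed), /mjas/ (closed), /bild/ (closed).
Open syllables: 1.

1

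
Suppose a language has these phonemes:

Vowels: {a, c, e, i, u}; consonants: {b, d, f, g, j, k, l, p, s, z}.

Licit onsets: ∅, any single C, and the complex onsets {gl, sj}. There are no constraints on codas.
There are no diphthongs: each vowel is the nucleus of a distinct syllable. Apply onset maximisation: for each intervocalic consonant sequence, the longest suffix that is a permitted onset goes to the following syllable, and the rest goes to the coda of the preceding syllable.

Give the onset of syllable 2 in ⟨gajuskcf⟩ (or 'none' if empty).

The vowels are a, u, c — 3 nuclei, so 3 syllables.
Between /a/ (V1) and /u/ (V2): just /j/ — single C goes to the following onset.
Between /u/ (V2) and /c/ (V3): /sk/; trying suffixes from longest down, /k/ is the first permitted one, so coda /s/ | onset /k/.
Syllabification: ga.jus.kcf.
Syllable 2 is /jus/: onset /j/, nucleus /u/, coda /s/.

j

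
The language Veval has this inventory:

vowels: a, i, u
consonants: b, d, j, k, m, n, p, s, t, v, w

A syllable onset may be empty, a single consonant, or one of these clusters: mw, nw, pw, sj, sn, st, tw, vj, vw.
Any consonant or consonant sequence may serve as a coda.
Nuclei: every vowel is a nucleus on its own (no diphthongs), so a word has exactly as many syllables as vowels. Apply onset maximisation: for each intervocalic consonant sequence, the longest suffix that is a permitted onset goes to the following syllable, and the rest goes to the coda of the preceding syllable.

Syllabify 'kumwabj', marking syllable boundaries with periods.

Nuclei (vowels): u, a → 2 syllables.
Between /u/ (V1) and /a/ (V2): cluster /mw/ — /mw/ is itself a permitted onset, so the whole cluster goes right; preceding coda = ∅.

ku.mwabj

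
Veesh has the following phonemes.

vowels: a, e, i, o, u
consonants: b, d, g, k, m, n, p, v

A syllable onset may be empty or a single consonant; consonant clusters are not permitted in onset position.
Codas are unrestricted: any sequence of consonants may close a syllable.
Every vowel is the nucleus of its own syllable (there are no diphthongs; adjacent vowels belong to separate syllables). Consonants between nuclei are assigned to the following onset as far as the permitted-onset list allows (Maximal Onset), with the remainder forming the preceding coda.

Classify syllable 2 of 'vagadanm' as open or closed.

open

Vowels present: a, a, a; each is a nucleus, giving 3 syllables.
/a…a/ gap (V1→V2): just /g/ — single C goes to the following onset.
/a…a/ gap (V2→V3): /d/ → onset of the next syllable (single consonants are always licit onsets).
Result: va.ga.danm.
Syllable 2 is /ga/; it ends in its nucleus with no coda, so it is open.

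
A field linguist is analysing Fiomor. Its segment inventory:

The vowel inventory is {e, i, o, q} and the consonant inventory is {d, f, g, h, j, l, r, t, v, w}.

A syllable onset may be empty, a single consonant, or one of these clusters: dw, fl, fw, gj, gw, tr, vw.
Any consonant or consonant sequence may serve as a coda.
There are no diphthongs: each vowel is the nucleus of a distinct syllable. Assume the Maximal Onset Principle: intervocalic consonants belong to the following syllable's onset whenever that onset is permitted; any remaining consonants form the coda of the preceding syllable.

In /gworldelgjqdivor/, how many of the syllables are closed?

The vowels are o, e, q, i, o — 5 nuclei, so 5 syllables.
/o…e/ gap (V1→V2): cluster /rld/ — the longest permitted-onset suffix is /d/; onset = /d/, preceding coda = /rl/.
/e…q/ gap (V2→V3): /lgj/; trying suffixes from longest down, /gj/ is the first permitted one, so coda /l/ | onset /gj/.
/q…i/ gap (V3→V4): just /d/ — single C goes to the following onset.
/i…o/ gap (V4→V5): just /v/ — single C goes to the following onset.
Putting it together: gworl.del.gjq.di.vor.
Classifying each syllable: /gworl/ (closed), /del/ (closed), /gjq/ (open), /di/ (open), /vor/ (closed).
Closed syllables: 3.

3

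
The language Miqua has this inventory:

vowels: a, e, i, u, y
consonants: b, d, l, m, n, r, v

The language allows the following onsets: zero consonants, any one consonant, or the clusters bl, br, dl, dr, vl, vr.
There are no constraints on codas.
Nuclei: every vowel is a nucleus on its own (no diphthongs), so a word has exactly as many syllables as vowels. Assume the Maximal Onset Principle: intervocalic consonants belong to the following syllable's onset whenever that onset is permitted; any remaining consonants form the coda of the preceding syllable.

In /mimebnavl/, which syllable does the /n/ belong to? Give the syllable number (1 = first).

Nuclei (vowels): i, e, a → 3 syllables.
V1 /i/ – V2 /e/: /m/ is a single consonant, so it becomes the next onset.
V2 /e/ – V3 /a/: /bn/ splits as /b/ + /n/ (/n/ is the longest suffix that is a licit onset).
Syllabification: mi.meb.navl.
The /n/ is in the onset of syllable 3 (/navl/).

3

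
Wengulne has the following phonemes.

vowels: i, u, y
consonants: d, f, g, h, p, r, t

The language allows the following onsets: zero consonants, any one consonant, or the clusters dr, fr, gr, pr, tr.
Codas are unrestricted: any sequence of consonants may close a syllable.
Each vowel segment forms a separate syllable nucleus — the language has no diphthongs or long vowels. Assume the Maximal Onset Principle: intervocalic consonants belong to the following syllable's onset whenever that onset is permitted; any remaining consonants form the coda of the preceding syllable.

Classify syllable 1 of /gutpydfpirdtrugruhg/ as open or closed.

Nuclei (vowels): u, y, i, u, u → 5 syllables.
/u…y/ gap (V1→V2): /tp/ splits as /t/ + /p/ (/p/ is the longest suffix that is a licit onset).
/y…i/ gap (V2→V3): cluster /dfp/ — the longest permitted-onset suffix is /p/; onset = /p/, preceding coda = /df/.
/i…u/ gap (V3→V4): /rdtr/ splits as /rd/ + /tr/ (/tr/ is the longest suffix that is a licit onset).
/u…u/ gap (V4→V5): /gr/ is a licit onset in full, so it all attaches to the next syllable.
Result: gut.pydf.pird.tru.gruhg.
Syllable 1 is /gut/ with coda /t/, so it is closed.

closed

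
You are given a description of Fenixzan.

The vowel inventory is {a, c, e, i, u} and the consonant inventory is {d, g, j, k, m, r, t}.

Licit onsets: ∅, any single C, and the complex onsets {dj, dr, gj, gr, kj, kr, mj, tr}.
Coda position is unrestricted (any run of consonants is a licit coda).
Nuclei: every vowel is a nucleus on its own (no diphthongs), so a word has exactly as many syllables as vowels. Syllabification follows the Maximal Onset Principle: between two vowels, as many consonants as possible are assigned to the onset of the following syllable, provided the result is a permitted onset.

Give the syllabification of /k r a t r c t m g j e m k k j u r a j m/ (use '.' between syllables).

Vowels present: a, c, e, u, a; each is a nucleus, giving 5 syllables.
Between /a/ (V1) and /c/ (V2): /tr/ is a licit onset in full, so it all attaches to the next syllable.
Between /c/ (V2) and /e/ (V3): /tmgj/; trying suffixes from longest down, /gj/ is the first permitted one, so coda /tm/ | onset /gj/.
Between /e/ (V3) and /u/ (V4): /mkkj/ — longest licit onset from the right is /kj/, leaving /mk/ as coda.
Between /u/ (V4) and /a/ (V5): /r/ is a single consonant, so it becomes the next onset.

kra.trctm.gjemk.kju.rajm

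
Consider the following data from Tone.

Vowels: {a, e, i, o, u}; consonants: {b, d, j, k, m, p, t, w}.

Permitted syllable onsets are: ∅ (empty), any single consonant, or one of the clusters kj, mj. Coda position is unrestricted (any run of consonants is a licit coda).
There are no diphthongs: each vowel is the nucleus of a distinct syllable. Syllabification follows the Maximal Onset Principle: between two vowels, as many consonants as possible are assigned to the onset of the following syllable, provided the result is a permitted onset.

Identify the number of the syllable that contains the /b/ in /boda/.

1

Nuclei (vowels): o, a → 2 syllables.
/o…a/ gap (V1→V2): /d/ → onset of the next syllable (single consonants are always licit onsets).
Syllabification: bo.da.
The /b/ is in the onset of syllable 1 (/bo/).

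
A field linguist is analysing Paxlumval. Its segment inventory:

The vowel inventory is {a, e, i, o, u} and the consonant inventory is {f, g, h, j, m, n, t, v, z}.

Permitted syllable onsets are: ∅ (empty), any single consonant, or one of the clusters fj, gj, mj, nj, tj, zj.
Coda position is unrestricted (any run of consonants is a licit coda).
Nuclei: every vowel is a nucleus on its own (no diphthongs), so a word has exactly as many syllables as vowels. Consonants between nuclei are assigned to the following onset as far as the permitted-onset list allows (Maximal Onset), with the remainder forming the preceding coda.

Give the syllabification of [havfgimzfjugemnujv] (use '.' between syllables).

havf.gimz.fju.gem.nujv

Vowels present: a, i, u, e, u; each is a nucleus, giving 5 syllables.
/a…i/ gap (V1→V2): /vfg/; trying suffixes from longest down, /g/ is the first permitted one, so coda /vf/ | onset /g/.
/i…u/ gap (V2→V3): /mzfj/ — longest licit onset from the right is /fj/, leaving /mz/ as coda.
/u…e/ gap (V3→V4): /g/ is a single consonant, so it becomes the next onset.
/e…u/ gap (V4→V5): /mn/ — longest licit onset from the right is /n/, leaving /m/ as coda.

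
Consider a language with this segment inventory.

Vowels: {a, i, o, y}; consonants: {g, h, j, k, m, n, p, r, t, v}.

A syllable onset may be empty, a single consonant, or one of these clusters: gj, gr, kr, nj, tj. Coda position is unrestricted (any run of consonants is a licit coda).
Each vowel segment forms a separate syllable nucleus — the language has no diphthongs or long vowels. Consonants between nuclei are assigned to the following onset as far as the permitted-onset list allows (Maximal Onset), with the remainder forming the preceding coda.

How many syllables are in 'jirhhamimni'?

Nuclei (vowels): i, a, i, i → 4 syllables.

4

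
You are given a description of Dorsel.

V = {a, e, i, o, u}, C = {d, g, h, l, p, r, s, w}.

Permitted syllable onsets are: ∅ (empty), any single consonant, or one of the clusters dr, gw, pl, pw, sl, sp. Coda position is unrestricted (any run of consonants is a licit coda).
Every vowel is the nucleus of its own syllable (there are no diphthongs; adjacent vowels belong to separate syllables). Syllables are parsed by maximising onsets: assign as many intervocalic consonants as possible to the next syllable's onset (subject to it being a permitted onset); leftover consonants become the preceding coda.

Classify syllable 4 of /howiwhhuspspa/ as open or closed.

open

Vowels present: o, i, u, a; each is a nucleus, giving 4 syllables.
/o…i/ gap (V1→V2): /w/ is a single consonant, so it becomes the next onset.
/i…u/ gap (V2→V3): /whh/ — longest licit onset from the right is /h/, leaving /wh/ as coda.
/u…a/ gap (V3→V4): /spsp/ — longest licit onset from the right is /sp/, leaving /sp/ as coda.
Result: ho.wiwh.husp.spa.
Syllable 4 is /spa/; it ends in its nucleus with no coda, so it is open.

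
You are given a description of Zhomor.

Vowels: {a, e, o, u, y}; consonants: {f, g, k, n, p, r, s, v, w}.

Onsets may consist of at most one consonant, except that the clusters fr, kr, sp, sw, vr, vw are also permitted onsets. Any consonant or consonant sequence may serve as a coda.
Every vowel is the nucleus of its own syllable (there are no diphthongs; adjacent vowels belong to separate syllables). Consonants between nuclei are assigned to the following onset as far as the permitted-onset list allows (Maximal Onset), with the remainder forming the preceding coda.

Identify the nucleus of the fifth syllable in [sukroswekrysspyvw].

Nuclei (vowels): u, o, e, y, y → 5 syllables.
The fifth nucleus (vowel 5 from the left) is /y/.

y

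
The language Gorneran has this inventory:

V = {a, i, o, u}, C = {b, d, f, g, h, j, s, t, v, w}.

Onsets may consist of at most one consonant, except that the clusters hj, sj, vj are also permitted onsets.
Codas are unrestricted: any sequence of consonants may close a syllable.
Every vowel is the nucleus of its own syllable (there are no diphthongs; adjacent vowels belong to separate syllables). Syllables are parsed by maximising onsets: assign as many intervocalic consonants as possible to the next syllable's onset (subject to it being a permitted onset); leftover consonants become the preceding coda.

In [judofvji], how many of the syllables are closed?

1

Vowels present: u, o, i; each is a nucleus, giving 3 syllables.
V1 /u/ – V2 /o/: just /d/ — single C goes to the following onset.
V2 /o/ – V3 /i/: /fvj/ — longest licit onset from the right is /vj/, leaving /f/ as coda.
Result: ju.dof.vji.
Classifying each syllable: /ju/ (open), /dof/ (closed), /vji/ (open).
Closed syllables: 1.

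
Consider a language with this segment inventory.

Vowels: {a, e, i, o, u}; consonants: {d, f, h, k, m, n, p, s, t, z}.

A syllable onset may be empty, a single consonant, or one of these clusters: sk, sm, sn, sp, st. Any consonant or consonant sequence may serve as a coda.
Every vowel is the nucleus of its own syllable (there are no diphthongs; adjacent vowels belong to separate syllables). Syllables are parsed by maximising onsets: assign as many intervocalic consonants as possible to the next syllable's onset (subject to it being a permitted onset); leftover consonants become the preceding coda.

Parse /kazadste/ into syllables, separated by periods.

ka.zad.ste

Nuclei (vowels): a, a, e → 3 syllables.
Between /a/ (V1) and /a/ (V2): /z/ is a single consonant, so it becomes the next onset.
Between /a/ (V2) and /e/ (V3): /dst/ splits as /d/ + /st/ (/st/ is the longest suffix that is a licit onset).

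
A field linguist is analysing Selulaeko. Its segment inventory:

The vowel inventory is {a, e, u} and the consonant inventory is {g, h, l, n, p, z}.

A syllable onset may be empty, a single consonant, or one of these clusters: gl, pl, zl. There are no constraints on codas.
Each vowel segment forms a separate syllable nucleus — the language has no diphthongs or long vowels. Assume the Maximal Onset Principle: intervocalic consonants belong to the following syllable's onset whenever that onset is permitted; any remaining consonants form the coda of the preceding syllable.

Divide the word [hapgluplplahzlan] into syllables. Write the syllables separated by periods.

Nuclei (vowels): a, u, a, a → 4 syllables.
/a…u/ gap (V1→V2): cluster /pgl/ — the longest permitted-onset suffix is /gl/; onset = /gl/, preceding coda = /p/.
/u…a/ gap (V2→V3): cluster /plpl/ — the longest permitted-onset suffix is /pl/; onset = /pl/, preceding coda = /pl/.
/a…a/ gap (V3→V4): /hzl/ splits as /h/ + /zl/ (/zl/ is the longest suffix that is a licit onset).

hap.glupl.plah.zlan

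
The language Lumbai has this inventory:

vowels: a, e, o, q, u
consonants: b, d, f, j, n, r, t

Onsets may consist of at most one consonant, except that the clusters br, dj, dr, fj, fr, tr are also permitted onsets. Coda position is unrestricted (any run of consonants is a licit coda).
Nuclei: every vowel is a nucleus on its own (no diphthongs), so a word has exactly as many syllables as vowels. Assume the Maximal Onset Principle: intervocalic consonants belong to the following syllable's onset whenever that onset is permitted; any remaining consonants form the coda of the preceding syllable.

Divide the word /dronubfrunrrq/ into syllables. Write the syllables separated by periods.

Vowels present: o, u, u, q; each is a nucleus, giving 4 syllables.
Between /o/ (V1) and /u/ (V2): just /n/ — single C goes to the following onset.
Between /u/ (V2) and /u/ (V3): /bfr/; trying suffixes from longest down, /fr/ is the first permitted one, so coda /b/ | onset /fr/.
Between /u/ (V3) and /q/ (V4): /nrr/ — longest licit onset from the right is /r/, leaving /nr/ as coda.

dro.nub.frunr.rq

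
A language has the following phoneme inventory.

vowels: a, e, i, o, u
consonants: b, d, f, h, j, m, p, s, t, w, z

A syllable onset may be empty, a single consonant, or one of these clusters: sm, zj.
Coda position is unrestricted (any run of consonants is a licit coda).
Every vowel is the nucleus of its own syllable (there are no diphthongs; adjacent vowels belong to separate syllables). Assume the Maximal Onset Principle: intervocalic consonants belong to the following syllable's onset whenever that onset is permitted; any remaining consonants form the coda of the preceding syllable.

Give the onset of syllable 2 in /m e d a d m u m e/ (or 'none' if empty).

Nuclei (vowels): e, a, u, e → 4 syllables.
σ1/σ2 boundary: /d/ → onset of the next syllable (single consonants are always licit onsets).
σ2/σ3 boundary: /dm/ — longest licit onset from the right is /m/, leaving /d/ as coda.
σ3/σ4 boundary: /m/ is a single consonant, so it becomes the next onset.
So the parse is me.dad.mu.me.
Syllable 2 is /dad/: onset /d/, nucleus /a/, coda /d/.

d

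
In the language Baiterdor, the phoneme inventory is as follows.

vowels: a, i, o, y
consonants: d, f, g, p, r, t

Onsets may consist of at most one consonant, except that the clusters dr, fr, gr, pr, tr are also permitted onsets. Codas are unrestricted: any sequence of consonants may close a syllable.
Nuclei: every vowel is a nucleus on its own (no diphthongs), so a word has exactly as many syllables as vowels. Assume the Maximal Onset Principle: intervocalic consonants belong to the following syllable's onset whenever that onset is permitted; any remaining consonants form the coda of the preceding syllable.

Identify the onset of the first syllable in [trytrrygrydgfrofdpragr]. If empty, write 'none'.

Nuclei (vowels): y, y, y, o, a → 5 syllables.
σ1/σ2 boundary: /trr/; trying suffixes from longest down, /r/ is the first permitted one, so coda /tr/ | onset /r/.
σ2/σ3 boundary: /gr/ is a licit onset in full, so it all attaches to the next syllable.
σ3/σ4 boundary: /dgfr/; trying suffixes from longest down, /fr/ is the first permitted one, so coda /dg/ | onset /fr/.
σ4/σ5 boundary: /fdpr/ splits as /fd/ + /pr/ (/pr/ is the longest suffix that is a licit onset).
Putting it together: trytr.ry.grydg.frofd.pragr.
Syllable 1 is /trytr/: onset /tr/, nucleus /y/, coda /tr/.

tr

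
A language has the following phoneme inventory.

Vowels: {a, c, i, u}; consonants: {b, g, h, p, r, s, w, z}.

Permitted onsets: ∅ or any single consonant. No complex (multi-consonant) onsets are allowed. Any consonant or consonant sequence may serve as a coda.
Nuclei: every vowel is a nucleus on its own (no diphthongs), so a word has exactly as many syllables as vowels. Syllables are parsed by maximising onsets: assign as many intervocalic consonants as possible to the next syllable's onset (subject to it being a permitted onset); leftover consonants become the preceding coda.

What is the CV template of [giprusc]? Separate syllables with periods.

The vowels are i, u, c — 3 nuclei, so 3 syllables.
V1 /i/ – V2 /u/: /pr/ — longest licit onset from the right is /r/, leaving /p/ as coda.
V2 /u/ – V3 /c/: just /s/ — single C goes to the following onset.
Result: gip.ru.sc.
Mapping each syllable to C/V: /gip/ → CVC, /ru/ → CV, /sc/ → CV.

CVC.CV.CV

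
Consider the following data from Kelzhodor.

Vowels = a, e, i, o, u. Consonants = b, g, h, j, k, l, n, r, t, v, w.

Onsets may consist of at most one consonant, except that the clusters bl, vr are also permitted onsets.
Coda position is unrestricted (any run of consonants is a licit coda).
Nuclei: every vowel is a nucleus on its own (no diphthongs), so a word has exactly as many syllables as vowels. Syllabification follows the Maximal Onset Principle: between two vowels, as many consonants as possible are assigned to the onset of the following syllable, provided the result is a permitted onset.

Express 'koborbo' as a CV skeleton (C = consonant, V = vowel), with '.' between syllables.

CV.CVC.CV

Vowels present: o, o, o; each is a nucleus, giving 3 syllables.
/o…o/ gap (V1→V2): /b/ is a single consonant, so it becomes the next onset.
/o…o/ gap (V2→V3): /rb/; trying suffixes from longest down, /b/ is the first permitted one, so coda /r/ | onset /b/.
Result: ko.bor.bo.
Mapping each syllable to C/V: /ko/ → CV, /bor/ → CVC, /bo/ → CV.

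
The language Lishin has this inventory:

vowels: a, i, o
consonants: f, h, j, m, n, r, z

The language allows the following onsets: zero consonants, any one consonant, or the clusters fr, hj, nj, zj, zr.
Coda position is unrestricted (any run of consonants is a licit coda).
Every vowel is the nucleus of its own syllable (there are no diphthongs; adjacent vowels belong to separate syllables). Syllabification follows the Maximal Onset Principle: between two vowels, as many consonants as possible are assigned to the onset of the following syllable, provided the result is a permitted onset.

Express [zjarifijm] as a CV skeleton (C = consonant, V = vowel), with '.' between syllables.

Nuclei (vowels): a, i, i → 3 syllables.
Between /a/ (V1) and /i/ (V2): /r/ → onset of the next syllable (single consonants are always licit onsets).
Between /i/ (V2) and /i/ (V3): /f/ → onset of the next syllable (single consonants are always licit onsets).
So the parse is zja.ri.fijm.
Mapping each syllable to C/V: /zja/ → CCV, /ri/ → CV, /fijm/ → CVCC.

CCV.CV.CVCC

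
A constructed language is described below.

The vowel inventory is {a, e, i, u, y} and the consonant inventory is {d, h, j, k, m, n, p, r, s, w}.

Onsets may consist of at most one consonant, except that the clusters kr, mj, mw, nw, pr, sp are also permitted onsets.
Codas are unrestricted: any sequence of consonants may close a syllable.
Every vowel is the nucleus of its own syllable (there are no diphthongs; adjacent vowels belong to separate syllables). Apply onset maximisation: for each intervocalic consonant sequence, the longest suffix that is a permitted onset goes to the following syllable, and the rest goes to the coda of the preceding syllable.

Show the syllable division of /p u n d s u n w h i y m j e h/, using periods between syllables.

pund.sunw.hi.y.mjeh

Vowels present: u, u, i, y, e; each is a nucleus, giving 5 syllables.
V1 /u/ – V2 /u/: /nds/ — longest licit onset from the right is /s/, leaving /nd/ as coda.
V2 /u/ – V3 /i/: /nwh/ — longest licit onset from the right is /h/, leaving /nw/ as coda.
V3 /i/ – V4 /y/: hiatus — the boundary sits between the two vowels.
V4 /y/ – V5 /e/: /mj/ is a licit onset in full, so it all attaches to the next syllable.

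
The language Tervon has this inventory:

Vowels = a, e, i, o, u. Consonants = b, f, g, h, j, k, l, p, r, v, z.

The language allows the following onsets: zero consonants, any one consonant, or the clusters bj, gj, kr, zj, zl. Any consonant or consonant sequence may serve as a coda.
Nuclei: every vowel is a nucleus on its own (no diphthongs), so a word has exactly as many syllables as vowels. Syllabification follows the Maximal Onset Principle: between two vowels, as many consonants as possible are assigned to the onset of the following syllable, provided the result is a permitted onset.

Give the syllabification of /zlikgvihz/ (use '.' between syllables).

zlikg.vihz

Nuclei (vowels): i, i → 2 syllables.
σ1/σ2 boundary: /kgv/; trying suffixes from longest down, /v/ is the first permitted one, so coda /kg/ | onset /v/.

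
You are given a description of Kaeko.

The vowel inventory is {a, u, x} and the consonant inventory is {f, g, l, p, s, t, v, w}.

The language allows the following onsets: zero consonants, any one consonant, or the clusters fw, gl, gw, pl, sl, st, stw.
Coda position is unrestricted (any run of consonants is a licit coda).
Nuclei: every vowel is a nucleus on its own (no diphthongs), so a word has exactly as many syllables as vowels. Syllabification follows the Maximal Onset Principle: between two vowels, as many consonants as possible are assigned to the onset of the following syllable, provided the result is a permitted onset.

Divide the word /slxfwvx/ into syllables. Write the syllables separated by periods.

The vowels are x, x — 2 nuclei, so 2 syllables.
V1 /x/ – V2 /x/: /fwv/ — longest licit onset from the right is /v/, leaving /fw/ as coda.

slxfw.vx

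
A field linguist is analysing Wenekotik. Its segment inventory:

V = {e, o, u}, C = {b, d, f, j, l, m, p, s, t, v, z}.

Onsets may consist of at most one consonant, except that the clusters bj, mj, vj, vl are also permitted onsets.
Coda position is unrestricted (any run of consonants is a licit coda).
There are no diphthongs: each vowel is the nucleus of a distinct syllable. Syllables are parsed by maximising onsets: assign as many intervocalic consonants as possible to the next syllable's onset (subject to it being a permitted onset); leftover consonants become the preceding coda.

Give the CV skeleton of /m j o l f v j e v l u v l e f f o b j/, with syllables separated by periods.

The vowels are o, e, u, e, o — 5 nuclei, so 5 syllables.
σ1/σ2 boundary: cluster /lfvj/ — the longest permitted-onset suffix is /vj/; onset = /vj/, preceding coda = /lf/.
σ2/σ3 boundary: /vl/ — entire cluster is a permitted onset → onset /vl/, coda ∅.
σ3/σ4 boundary: /vl/ is a licit onset in full, so it all attaches to the next syllable.
σ4/σ5 boundary: /ff/; trying suffixes from longest down, /f/ is the first permitted one, so coda /f/ | onset /f/.
Putting it together: mjolf.vje.vlu.vlef.fobj.
Mapping each syllable to C/V: /mjolf/ → CCVCC, /vje/ → CCV, /vlu/ → CCV, /vlef/ → CCVC, /fobj/ → CVCC.

CCVCC.CCV.CCV.CCVC.CVCC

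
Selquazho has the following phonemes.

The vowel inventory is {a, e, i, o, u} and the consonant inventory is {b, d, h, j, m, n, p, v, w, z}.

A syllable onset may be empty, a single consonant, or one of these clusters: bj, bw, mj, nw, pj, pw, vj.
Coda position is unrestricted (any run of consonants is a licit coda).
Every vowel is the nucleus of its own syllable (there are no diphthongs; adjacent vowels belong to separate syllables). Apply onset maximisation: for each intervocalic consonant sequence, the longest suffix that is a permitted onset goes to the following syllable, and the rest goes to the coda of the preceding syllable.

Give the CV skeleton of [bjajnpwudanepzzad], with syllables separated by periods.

The vowels are a, u, a, e, a — 5 nuclei, so 5 syllables.
σ1/σ2 boundary: /jnpw/; trying suffixes from longest down, /pw/ is the first permitted one, so coda /jn/ | onset /pw/.
σ2/σ3 boundary: /d/ is a single consonant, so it becomes the next onset.
σ3/σ4 boundary: /n/ is a single consonant, so it becomes the next onset.
σ4/σ5 boundary: /pzz/; trying suffixes from longest down, /z/ is the first permitted one, so coda /pz/ | onset /z/.
Syllabification: bjajn.pwu.da.nepz.zad.
Mapping each syllable to C/V: /bjajn/ → CCVCC, /pwu/ → CCV, /da/ → CV, /nepz/ → CVCC, /zad/ → CVC.

CCVCC.CCV.CV.CVCC.CVC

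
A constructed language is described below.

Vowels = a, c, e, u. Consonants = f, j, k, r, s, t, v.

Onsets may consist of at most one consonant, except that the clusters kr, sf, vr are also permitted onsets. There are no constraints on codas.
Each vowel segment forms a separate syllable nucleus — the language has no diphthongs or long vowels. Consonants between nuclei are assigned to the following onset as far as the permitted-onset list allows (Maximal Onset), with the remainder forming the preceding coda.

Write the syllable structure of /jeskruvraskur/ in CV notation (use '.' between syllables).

CVC.CCV.CCVC.CVC

Nuclei (vowels): e, u, a, u → 4 syllables.
Between /e/ (V1) and /u/ (V2): /skr/ — longest licit onset from the right is /kr/, leaving /s/ as coda.
Between /u/ (V2) and /a/ (V3): /vr/ is a licit onset in full, so it all attaches to the next syllable.
Between /a/ (V3) and /u/ (V4): cluster /sk/ — the longest permitted-onset suffix is /k/; onset = /k/, preceding coda = /s/.
Syllabification: jes.kru.vras.kur.
Mapping each syllable to C/V: /jes/ → CVC, /kru/ → CCV, /vras/ → CCVC, /kur/ → CVC.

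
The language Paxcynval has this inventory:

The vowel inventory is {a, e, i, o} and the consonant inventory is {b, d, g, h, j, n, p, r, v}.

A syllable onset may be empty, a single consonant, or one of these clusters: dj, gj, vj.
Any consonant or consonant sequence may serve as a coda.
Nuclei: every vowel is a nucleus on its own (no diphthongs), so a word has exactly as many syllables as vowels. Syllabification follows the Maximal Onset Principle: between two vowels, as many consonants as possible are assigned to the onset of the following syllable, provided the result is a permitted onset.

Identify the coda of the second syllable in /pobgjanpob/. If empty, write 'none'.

n

The vowels are o, a, o — 3 nuclei, so 3 syllables.
/o…a/ gap (V1→V2): /bgj/ splits as /b/ + /gj/ (/gj/ is the longest suffix that is a licit onset).
/a…o/ gap (V2→V3): /np/ splits as /n/ + /p/ (/p/ is the longest suffix that is a licit onset).
Result: pob.gjan.pob.
Syllable 2 is /gjan/: onset /gj/, nucleus /a/, coda /n/.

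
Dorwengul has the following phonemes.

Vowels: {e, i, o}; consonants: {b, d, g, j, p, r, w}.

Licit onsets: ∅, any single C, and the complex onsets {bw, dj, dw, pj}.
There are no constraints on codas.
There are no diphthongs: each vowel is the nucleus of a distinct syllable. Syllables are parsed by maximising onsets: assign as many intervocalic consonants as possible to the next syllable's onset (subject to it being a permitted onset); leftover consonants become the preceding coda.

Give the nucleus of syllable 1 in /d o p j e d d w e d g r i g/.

o

Vowels present: o, e, e, i; each is a nucleus, giving 4 syllables.
The first nucleus (vowel 1 from the left) is /o/.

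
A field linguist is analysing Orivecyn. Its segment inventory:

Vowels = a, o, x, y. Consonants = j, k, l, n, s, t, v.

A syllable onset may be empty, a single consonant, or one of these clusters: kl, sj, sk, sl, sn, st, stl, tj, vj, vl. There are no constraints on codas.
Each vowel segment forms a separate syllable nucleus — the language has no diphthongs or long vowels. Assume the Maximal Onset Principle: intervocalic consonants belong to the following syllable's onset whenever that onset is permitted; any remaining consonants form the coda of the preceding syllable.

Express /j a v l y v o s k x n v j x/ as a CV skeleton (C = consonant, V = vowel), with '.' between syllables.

The vowels are a, y, o, x, x — 5 nuclei, so 5 syllables.
/a…y/ gap (V1→V2): cluster /vl/ — /vl/ is itself a permitted onset, so the whole cluster goes right; preceding coda = ∅.
/y…o/ gap (V2→V3): /v/ is a single consonant, so it becomes the next onset.
/o…x/ gap (V3→V4): /sk/ is a licit onset in full, so it all attaches to the next syllable.
/x…x/ gap (V4→V5): /nvj/ — longest licit onset from the right is /vj/, leaving /n/ as coda.
Putting it together: ja.vly.vo.skxn.vjx.
Mapping each syllable to C/V: /ja/ → CV, /vly/ → CCV, /vo/ → CV, /skxn/ → CCVC, /vjx/ → CCV.

CV.CCV.CV.CCVC.CCV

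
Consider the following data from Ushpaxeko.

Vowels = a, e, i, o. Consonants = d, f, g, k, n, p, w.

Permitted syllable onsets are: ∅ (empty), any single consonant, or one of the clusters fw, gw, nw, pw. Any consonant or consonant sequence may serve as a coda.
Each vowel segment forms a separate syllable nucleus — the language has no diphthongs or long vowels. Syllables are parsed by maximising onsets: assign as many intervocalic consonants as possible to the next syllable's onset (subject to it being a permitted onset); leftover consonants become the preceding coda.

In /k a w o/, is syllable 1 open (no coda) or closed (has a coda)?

open

Nuclei (vowels): a, o → 2 syllables.
σ1/σ2 boundary: /w/ → onset of the next syllable (single consonants are always licit onsets).
Syllabification: ka.wo.
Syllable 1 is /ka/; it ends in its nucleus with no coda, so it is open.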